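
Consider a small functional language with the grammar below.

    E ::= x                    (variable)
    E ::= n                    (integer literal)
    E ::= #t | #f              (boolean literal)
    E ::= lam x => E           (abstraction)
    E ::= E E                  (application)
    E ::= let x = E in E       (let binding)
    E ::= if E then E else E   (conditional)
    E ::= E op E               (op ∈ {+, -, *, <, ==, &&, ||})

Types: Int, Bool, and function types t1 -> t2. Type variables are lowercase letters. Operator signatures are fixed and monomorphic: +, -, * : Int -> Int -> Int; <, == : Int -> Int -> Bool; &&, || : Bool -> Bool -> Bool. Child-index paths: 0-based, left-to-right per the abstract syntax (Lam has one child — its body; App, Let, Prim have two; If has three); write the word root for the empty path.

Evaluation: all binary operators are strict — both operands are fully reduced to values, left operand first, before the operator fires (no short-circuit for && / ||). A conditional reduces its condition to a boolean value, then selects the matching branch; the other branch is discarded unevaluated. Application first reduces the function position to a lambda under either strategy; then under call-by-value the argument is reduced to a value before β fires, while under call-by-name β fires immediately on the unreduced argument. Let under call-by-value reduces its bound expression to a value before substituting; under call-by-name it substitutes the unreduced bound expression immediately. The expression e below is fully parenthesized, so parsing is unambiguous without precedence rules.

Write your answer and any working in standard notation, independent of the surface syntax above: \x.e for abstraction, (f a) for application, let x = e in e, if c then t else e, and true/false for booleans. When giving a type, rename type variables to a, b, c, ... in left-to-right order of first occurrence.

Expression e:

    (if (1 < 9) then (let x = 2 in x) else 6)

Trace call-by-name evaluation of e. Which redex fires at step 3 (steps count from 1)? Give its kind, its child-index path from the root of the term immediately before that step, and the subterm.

Answer: let at root : (let x = 2 in x)

Trace:
step 0: (if (1 < 9) then (let x = 2 in x) else 6)
step 1: [delta@0] (if true then (let x = 2 in x) else 6)
step 2: [if@root] (let x = 2 in x)
step 3: [let@root] 2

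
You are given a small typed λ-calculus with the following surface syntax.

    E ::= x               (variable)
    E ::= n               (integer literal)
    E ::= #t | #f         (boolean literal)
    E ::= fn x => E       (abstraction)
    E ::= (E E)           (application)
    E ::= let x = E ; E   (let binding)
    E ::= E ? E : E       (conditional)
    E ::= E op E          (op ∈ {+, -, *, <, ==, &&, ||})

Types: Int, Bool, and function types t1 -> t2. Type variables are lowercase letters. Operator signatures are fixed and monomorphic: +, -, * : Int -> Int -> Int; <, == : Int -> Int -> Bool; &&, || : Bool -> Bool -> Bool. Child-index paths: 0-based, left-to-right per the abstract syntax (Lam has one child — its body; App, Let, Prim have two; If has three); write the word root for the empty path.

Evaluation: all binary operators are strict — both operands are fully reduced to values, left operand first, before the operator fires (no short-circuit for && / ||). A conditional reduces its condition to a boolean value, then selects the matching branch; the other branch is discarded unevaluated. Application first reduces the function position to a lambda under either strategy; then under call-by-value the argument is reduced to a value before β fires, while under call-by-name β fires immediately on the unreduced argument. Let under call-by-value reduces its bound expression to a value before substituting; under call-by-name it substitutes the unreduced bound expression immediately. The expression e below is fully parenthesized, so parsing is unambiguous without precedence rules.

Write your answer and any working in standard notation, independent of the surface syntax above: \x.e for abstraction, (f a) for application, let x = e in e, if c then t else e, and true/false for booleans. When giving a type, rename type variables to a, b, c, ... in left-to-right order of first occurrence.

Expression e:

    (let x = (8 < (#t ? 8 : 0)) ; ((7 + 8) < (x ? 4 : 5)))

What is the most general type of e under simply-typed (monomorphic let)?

Derivation:
  unify Int ~ Int
  unify Bool ~ Bool
  unify Int ~ Int
  unify Int ~ Int
let x : Bool
  unify Int ~ Int
  unify Int ~ Int
  unify Int ~ Int
x : Bool
  unify Bool ~ Bool
  unify Int ~ Int
  unify Int ~ Int

Answer: Bool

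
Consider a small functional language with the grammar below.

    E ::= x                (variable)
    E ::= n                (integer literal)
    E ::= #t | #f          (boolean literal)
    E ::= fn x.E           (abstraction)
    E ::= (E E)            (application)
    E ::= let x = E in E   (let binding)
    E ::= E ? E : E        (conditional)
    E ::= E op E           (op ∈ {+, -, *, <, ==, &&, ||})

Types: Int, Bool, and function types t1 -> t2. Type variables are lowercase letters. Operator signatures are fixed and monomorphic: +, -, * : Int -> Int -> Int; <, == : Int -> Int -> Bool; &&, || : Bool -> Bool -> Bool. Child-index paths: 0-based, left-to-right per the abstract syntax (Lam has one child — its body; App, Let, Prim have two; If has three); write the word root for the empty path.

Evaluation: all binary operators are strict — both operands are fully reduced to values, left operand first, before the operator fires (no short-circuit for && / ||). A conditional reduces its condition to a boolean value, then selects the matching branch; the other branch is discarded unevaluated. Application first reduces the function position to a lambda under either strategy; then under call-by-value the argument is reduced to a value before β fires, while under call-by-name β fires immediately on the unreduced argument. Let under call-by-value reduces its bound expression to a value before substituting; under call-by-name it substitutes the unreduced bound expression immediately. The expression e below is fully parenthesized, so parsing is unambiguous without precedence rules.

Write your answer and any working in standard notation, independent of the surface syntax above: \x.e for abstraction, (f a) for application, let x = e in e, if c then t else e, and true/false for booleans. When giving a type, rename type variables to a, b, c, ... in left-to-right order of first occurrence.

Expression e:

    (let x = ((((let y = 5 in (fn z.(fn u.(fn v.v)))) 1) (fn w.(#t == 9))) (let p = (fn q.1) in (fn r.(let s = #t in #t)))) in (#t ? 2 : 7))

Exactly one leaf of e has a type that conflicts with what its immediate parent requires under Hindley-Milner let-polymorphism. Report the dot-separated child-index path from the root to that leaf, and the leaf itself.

Answer: 0.0.1.0.0 : true

Trace:
let y : Int
v : c
\v._ : c -> c
\u._ : b -> c -> c
\z._ : a -> b -> c -> c
  unify a -> b -> c -> c ~ Int -> d
  unify a ~ Int
  unify b -> c -> c ~ d
_ _ : b -> c -> c
  unify Bool ~ Int
  FAIL: mismatch Bool ~ Int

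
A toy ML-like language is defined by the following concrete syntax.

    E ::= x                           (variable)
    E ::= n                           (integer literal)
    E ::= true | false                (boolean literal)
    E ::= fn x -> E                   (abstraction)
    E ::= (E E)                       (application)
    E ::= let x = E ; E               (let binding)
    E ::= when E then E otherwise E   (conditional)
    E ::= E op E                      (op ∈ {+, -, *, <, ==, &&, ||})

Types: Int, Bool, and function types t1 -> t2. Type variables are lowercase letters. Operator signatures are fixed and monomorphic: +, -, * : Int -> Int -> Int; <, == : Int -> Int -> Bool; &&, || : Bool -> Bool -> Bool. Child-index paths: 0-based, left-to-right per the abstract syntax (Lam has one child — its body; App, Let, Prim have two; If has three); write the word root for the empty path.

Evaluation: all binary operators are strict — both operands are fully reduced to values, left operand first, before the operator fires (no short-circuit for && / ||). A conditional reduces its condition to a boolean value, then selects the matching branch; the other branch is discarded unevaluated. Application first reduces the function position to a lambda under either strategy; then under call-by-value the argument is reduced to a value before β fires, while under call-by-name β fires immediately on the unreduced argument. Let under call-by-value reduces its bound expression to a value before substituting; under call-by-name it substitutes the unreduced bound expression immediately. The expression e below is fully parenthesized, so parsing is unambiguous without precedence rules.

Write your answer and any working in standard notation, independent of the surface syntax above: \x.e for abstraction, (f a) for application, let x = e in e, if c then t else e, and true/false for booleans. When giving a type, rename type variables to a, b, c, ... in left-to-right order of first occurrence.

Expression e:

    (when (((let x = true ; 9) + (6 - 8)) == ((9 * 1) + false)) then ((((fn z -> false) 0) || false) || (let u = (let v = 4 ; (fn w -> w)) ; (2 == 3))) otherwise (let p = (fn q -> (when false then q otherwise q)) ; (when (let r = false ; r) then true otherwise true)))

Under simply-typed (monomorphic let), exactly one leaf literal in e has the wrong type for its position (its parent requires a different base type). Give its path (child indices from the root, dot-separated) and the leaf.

Answer: 0.1.1 : false

Working:
let x : Bool
  unify Int ~ Int
  unify Int ~ Int
  unify Int ~ Int
  unify Int ~ Int
  unify Int ~ Int
  unify Int ~ Int
  unify Int ~ Int
  unify Int ~ Int
  unify Bool ~ Int
  FAIL: mismatch Bool ~ Int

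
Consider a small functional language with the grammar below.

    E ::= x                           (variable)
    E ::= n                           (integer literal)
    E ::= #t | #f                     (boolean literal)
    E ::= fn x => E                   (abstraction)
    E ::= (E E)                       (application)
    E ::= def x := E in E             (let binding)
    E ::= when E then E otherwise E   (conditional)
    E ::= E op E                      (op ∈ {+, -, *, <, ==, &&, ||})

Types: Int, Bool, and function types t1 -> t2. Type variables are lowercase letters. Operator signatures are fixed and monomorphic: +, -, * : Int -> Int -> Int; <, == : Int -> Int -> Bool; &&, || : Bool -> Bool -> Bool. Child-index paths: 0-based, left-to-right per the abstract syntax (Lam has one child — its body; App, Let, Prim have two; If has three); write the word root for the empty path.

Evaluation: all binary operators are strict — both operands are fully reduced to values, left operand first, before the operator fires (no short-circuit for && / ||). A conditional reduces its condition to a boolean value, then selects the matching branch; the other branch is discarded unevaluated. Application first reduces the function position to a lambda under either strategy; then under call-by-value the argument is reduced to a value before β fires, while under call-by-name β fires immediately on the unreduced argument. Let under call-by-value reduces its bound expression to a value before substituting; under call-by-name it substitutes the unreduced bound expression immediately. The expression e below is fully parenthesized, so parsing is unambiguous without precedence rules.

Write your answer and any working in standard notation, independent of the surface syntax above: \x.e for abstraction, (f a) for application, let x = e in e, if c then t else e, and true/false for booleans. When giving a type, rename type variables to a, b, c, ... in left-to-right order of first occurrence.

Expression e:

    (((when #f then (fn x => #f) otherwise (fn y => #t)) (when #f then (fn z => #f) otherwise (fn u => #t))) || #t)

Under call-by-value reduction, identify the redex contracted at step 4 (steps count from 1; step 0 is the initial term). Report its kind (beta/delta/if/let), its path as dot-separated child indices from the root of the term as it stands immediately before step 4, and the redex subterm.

Answer: delta at root : (true || true)

Derivation:
step 0: (((if false then (\x.false) else (\y.true)) (if false then (\z.false) else (\u.true))) || true)
step 1: [if@0.0] (((\y.true) (if false then (\z.false) else (\u.true))) || true)
step 2: [if@0.1] (((\y.true) (\u.true)) || true)
step 3: [beta@0] (true || true)
step 4: [delta@root] true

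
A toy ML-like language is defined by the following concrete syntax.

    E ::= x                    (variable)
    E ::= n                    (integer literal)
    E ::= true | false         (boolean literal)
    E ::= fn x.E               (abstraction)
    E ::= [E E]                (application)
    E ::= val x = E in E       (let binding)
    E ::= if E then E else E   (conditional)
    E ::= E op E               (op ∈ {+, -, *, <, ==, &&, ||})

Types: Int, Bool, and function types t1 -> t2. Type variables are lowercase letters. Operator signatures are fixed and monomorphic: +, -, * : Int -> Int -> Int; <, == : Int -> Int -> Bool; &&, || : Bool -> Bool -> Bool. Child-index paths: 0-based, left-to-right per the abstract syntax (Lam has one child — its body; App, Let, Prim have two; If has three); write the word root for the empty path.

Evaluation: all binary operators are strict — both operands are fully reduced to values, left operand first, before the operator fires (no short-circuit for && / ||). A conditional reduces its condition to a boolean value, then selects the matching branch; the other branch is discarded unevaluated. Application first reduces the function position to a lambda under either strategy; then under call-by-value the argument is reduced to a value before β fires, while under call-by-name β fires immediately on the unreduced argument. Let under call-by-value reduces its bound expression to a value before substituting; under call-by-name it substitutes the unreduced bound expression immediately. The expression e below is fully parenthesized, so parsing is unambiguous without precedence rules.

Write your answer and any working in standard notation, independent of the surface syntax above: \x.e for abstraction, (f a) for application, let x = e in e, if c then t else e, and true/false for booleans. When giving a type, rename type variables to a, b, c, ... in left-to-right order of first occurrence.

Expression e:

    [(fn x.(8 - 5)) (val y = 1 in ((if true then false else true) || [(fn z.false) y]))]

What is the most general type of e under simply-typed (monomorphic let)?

Working:
  unify Int ~ Int
  unify Int ~ Int
\x._ : a -> Int
let y : Int
  unify Bool ~ Bool
  unify Bool ~ Bool
  unify Bool ~ Bool
\z._ : b -> Bool
y : Int
  unify b -> Bool ~ Int -> c
  unify b ~ Int
  unify Bool ~ c
_ _ : Bool
  unify Bool ~ Bool
  unify a -> Int ~ Bool -> d
  unify a ~ Bool
  unify Int ~ d
_ _ : Int

Answer: Int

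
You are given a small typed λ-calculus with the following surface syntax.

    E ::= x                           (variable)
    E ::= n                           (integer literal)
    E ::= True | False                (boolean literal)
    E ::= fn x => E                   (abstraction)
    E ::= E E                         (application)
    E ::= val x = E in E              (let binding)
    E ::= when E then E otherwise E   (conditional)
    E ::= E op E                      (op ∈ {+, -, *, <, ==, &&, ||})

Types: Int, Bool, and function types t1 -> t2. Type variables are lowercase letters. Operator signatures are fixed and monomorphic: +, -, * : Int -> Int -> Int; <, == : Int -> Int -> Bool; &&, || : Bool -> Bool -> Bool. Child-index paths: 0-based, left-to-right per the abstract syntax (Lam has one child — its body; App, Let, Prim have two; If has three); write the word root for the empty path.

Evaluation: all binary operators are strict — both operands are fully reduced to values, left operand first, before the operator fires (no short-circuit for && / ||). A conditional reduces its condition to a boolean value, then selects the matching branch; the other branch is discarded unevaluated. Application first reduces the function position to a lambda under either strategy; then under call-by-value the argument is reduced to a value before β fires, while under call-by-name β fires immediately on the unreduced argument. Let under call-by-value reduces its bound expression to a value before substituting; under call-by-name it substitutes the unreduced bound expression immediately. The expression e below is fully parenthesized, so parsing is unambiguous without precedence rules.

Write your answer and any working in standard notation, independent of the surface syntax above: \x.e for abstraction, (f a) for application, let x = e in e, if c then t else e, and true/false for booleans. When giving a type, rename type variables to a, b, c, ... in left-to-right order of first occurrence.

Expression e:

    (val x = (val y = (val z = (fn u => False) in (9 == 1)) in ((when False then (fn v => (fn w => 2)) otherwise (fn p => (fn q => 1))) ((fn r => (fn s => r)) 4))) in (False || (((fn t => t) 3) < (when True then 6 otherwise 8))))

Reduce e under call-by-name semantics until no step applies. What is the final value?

Answer: true

Derivation:
step 0: (let x = (let y = (let z = (\u.false) in (9 == 1)) in ((if false then (\v.(\w.2)) else (\p.(\q.1))) ((\r.(\s.r)) 4))) in (false || (((\t.t) 3) < (if true then 6 else 8))))
step 1: [let@root] (false || (((\t.t) 3) < (if true then 6 else 8)))
step 2: [beta@1.0] (false || (3 < (if true then 6 else 8)))
step 3: [if@1.1] (false || (3 < 6))
step 4: [delta@1] (false || true)
step 5: [delta@root] true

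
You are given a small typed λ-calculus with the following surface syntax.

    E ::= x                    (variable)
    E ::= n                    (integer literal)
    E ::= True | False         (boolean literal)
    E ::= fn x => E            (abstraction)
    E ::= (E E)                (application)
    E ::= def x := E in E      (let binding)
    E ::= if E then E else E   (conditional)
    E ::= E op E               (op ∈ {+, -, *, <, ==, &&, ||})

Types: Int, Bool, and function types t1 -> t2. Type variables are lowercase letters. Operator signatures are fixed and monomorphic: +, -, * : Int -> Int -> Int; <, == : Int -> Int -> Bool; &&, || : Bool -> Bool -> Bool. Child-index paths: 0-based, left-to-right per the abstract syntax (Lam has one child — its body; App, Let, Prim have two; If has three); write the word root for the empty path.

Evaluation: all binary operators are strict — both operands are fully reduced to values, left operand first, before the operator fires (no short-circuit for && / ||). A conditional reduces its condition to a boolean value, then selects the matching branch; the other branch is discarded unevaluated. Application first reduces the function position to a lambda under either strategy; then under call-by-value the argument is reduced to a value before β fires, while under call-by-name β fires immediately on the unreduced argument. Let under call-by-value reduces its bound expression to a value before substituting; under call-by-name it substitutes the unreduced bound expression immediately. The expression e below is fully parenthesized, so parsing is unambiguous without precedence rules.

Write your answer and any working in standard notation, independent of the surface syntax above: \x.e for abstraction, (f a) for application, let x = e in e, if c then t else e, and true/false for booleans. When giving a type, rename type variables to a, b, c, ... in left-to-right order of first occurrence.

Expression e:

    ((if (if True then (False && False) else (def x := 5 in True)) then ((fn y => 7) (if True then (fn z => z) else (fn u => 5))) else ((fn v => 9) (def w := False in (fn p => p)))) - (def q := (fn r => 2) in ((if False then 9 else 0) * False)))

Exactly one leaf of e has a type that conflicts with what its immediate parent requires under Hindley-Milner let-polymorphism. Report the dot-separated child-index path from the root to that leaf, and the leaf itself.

Answer: 1.1.1 : false

Working:
  unify Bool ~ Bool
  unify Bool ~ Bool
  unify Bool ~ Bool
let x : Int
  unify Bool ~ Bool
  unify Bool ~ Bool
\y._ : a -> Int
  unify Bool ~ Bool
z : b
\z._ : b -> b
\u._ : c -> Int
  unify b -> b ~ c -> Int
  unify b ~ c
  unify c ~ Int
  unify a -> Int ~ (Int -> Int) -> d
  unify a ~ Int -> Int
  unify Int ~ d
_ _ : Int
\v._ : e -> Int
let w : Bool
p : f
\p._ : f -> f
  unify e -> Int ~ (f -> f) -> g
  unify e ~ f -> f
  unify Int ~ g
_ _ : Int
  unify Int ~ Int
  unify Int ~ Int
\r._ : h -> Int
let q : forall. h -> Int
  unify Bool ~ Bool
  unify Int ~ Int
  unify Int ~ Int
  unify Bool ~ Int
  FAIL: mismatch Bool ~ Int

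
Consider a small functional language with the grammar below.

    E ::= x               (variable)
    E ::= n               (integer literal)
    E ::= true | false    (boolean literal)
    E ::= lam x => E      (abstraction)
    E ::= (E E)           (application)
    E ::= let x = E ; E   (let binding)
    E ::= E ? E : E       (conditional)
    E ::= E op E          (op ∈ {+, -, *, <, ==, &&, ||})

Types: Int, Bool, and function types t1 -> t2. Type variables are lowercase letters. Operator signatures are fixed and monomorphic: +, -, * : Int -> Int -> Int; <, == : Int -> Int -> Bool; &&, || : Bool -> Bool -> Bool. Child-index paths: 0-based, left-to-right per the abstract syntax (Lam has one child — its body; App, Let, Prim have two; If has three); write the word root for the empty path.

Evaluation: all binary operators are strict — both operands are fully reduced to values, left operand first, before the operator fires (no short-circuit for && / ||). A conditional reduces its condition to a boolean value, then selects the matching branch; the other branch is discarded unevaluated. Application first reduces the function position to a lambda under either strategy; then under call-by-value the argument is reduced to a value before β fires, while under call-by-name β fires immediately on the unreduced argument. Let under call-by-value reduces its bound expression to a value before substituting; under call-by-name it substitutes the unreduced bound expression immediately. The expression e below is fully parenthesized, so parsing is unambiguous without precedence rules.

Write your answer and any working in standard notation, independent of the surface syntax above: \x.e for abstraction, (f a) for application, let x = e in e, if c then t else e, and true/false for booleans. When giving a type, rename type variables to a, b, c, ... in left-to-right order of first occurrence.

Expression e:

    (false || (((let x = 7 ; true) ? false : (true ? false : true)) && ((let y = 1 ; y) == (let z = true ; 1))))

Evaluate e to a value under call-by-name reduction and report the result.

Answer: false

Working:
step 0: (false || ((if (let x = 7 in true) then false else (if true then false else true)) && ((let y = 1 in y) == (let z = true in 1))))
step 1: [let@1.0.0] (false || ((if true then false else (if true then false else true)) && ((let y = 1 in y) == (let z = true in 1))))
step 2: [if@1.0] (false || (false && ((let y = 1 in y) == (let z = true in 1))))
step 3: [let@1.1.0] (false || (false && (1 == (let z = true in 1))))
step 4: [let@1.1.1] (false || (false && (1 == 1)))
step 5: [delta@1.1] (false || (false && true))
step 6: [delta@1] (false || false)
step 7: [delta@root] false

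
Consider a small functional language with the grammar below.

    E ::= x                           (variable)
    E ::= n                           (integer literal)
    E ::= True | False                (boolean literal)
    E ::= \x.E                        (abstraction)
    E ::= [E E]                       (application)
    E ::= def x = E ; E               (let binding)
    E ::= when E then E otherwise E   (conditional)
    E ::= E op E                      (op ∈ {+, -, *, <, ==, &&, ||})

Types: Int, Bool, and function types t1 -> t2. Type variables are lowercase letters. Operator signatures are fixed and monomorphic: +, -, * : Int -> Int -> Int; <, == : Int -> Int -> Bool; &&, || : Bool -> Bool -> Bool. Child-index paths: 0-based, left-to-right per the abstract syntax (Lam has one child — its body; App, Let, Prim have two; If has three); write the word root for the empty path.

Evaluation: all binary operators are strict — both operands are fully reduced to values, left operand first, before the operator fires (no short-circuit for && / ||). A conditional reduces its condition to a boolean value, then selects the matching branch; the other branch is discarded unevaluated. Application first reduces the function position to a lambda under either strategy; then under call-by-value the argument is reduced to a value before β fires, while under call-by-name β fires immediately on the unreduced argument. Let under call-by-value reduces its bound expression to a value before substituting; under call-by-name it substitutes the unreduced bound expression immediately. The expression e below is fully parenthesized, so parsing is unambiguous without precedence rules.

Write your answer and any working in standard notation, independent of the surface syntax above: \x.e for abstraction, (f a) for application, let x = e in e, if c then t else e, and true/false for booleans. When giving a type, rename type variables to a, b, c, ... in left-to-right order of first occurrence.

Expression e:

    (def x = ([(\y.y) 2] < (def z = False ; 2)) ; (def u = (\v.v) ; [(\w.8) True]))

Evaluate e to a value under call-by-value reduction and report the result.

Answer: 8

Working:
step 0: (let x = (((\y.y) 2) < (let z = false in 2)) in (let u = (\v.v) in ((\w.8) true)))
step 1: [beta@0.0] (let x = (2 < (let z = false in 2)) in (let u = (\v.v) in ((\w.8) true)))
step 2: [let@0.1] (let x = (2 < 2) in (let u = (\v.v) in ((\w.8) true)))
step 3: [delta@0] (let x = false in (let u = (\v.v) in ((\w.8) true)))
step 4: [let@root] (let u = (\v.v) in ((\w.8) true))
step 5: [let@root] ((\w.8) true)
step 6: [beta@root] 8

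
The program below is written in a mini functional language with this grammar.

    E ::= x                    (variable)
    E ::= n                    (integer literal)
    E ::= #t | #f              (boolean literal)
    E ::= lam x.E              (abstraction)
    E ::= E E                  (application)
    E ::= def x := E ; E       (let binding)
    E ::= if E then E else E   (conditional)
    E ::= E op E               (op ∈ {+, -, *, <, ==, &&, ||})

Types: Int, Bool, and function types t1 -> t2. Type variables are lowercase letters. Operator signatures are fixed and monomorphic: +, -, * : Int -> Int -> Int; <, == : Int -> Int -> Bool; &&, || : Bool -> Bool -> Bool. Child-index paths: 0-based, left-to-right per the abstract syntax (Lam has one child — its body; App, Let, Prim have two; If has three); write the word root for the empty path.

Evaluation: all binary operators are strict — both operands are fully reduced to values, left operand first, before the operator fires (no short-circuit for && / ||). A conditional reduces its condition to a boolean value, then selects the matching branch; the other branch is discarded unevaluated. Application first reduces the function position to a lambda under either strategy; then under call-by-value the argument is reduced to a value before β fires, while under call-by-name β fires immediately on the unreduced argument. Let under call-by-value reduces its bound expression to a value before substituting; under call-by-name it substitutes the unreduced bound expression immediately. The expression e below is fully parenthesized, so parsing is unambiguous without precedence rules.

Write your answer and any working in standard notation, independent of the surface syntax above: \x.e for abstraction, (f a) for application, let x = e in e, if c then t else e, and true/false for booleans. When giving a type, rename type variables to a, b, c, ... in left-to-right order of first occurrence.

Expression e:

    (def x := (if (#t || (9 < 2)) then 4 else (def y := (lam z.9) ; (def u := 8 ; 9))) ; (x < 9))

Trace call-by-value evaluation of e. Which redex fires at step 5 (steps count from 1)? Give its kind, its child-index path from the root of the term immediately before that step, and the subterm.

Answer: delta at root : (4 < 9)

Derivation:
step 0: (let x = (if (true || (9 < 2)) then 4 else (let y = (\z.9) in (let u = 8 in 9))) in (x < 9))
step 1: [delta@0.0.1] (let x = (if (true || false) then 4 else (let y = (\z.9) in (let u = 8 in 9))) in (x < 9))
step 2: [delta@0.0] (let x = (if true then 4 else (let y = (\z.9) in (let u = 8 in 9))) in (x < 9))
step 3: [if@0] (let x = 4 in (x < 9))
step 4: [let@root] (4 < 9)
step 5: [delta@root] true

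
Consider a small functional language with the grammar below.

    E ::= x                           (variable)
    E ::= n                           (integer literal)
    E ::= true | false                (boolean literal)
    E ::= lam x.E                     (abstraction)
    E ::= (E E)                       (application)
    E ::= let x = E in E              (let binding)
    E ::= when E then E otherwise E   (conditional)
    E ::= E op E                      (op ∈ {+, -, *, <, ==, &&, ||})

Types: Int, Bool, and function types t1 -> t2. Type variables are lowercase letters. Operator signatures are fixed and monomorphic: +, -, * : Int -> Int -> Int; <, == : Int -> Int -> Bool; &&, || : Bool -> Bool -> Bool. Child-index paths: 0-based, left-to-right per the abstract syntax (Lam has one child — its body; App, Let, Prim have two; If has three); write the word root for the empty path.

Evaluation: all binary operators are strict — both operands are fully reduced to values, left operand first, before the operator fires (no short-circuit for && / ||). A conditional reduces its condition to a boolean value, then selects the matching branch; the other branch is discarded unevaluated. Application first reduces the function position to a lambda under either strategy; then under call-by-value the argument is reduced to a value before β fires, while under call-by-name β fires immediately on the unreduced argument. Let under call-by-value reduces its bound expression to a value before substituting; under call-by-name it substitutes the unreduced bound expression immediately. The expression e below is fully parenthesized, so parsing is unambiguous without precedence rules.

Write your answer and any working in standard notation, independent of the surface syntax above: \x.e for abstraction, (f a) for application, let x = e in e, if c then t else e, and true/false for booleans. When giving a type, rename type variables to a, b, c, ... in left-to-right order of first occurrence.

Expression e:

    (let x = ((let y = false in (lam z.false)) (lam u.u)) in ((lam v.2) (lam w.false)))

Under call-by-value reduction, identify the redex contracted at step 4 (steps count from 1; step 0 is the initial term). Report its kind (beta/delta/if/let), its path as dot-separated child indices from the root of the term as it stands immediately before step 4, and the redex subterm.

Answer: beta at root : ((\v.2) (\w.false))

Trace:
step 0: (let x = ((let y = false in (\z.false)) (\u.u)) in ((\v.2) (\w.false)))
step 1: [let@0.0] (let x = ((\z.false) (\u.u)) in ((\v.2) (\w.false)))
step 2: [beta@0] (let x = false in ((\v.2) (\w.false)))
step 3: [let@root] ((\v.2) (\w.false))
step 4: [beta@root] 2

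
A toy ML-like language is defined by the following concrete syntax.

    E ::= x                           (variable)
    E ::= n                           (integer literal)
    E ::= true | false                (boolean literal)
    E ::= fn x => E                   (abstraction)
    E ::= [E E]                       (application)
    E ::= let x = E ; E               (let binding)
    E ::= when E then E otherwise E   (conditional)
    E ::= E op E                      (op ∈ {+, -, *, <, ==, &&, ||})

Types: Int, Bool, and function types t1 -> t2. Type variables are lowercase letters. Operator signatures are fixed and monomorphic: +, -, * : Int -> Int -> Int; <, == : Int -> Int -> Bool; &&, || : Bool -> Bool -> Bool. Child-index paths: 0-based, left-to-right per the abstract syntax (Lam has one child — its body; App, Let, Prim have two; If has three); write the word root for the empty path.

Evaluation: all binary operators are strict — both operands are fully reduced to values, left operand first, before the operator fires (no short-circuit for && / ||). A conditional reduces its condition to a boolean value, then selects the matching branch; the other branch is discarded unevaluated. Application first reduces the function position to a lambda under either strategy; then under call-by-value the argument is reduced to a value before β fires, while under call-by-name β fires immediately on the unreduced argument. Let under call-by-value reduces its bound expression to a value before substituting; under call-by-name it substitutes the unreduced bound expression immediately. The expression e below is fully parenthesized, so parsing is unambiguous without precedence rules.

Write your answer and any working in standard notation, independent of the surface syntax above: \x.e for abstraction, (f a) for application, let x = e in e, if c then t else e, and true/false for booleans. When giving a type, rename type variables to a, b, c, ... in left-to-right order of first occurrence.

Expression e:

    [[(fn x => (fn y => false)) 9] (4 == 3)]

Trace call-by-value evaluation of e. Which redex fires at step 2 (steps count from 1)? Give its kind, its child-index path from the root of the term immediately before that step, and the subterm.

Trace:
step 0: (((\x.(\y.false)) 9) (4 == 3))
step 1: [beta@0] ((\y.false) (4 == 3))
step 2: [delta@1] ((\y.false) false)

Answer: delta at 1 : (4 == 3)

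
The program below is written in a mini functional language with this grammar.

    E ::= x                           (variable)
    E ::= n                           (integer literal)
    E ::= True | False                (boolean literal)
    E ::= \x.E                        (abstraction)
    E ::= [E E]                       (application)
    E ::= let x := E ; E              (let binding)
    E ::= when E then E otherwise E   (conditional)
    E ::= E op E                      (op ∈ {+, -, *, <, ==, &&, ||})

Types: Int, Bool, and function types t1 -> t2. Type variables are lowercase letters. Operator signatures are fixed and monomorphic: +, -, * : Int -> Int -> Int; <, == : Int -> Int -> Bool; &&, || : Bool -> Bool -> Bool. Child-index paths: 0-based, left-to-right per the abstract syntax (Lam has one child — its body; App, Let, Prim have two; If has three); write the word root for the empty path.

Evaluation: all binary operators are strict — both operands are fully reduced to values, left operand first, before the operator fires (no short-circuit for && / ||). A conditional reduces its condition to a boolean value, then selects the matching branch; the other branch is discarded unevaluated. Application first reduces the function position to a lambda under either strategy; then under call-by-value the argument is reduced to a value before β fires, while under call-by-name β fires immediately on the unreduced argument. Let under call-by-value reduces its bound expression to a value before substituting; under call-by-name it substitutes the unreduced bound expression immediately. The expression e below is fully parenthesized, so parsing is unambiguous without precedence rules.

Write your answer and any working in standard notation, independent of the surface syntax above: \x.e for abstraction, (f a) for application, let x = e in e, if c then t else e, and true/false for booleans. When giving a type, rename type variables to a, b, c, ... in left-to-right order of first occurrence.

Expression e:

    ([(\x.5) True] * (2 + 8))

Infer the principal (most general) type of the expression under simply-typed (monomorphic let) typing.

Working:
\x._ : a -> Int
  unify a -> Int ~ Bool -> b
  unify a ~ Bool
  unify Int ~ b
_ _ : Int
  unify Int ~ Int
  unify Int ~ Int
  unify Int ~ Int
  unify Int ~ Int

Answer: Int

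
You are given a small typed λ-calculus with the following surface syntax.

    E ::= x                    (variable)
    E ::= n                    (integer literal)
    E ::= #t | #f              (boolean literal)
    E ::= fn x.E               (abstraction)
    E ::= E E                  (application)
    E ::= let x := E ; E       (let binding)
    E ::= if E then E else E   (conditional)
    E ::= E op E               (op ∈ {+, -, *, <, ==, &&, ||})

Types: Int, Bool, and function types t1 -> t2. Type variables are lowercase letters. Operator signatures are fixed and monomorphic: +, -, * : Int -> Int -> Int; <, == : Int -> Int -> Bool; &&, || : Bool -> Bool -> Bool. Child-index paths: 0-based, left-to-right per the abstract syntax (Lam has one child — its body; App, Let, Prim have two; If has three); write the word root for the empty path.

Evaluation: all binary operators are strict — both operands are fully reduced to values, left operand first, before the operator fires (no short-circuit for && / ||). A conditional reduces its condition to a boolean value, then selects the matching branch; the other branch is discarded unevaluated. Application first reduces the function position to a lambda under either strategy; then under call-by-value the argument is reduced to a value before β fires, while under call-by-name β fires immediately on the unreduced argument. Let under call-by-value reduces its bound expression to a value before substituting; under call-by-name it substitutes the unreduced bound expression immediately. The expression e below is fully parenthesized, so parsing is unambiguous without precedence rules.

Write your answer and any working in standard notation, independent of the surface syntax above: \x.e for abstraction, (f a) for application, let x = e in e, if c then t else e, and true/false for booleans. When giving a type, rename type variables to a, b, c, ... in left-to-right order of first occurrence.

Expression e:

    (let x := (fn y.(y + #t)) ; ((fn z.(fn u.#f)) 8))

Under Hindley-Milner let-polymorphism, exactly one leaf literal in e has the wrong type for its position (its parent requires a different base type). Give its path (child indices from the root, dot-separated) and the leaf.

Trace:
y : a
  unify a ~ Int
  unify Bool ~ Int
  FAIL: mismatch Bool ~ Int

Answer: 0.0.1 : true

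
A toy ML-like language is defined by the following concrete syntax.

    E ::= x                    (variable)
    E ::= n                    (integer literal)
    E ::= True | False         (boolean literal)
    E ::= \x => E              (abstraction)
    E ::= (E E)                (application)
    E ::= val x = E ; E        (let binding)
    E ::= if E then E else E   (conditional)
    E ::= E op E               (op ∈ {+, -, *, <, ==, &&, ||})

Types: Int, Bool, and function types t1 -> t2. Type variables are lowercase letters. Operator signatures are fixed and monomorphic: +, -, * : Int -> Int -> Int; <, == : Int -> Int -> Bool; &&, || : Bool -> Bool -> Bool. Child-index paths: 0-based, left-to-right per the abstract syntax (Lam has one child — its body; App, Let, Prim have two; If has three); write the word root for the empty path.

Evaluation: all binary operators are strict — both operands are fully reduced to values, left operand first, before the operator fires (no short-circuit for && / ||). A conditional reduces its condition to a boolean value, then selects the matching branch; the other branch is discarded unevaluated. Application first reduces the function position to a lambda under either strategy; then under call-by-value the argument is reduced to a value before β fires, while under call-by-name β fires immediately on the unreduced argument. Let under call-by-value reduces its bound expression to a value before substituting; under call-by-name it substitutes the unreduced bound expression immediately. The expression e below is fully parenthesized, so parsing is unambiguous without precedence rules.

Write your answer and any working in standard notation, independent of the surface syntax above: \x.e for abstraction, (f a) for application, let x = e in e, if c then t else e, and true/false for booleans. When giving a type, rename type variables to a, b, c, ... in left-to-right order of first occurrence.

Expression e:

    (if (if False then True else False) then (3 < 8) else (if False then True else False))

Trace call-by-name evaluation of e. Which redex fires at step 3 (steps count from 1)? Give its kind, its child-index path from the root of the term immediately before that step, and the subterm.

Answer: if at root : (if false then true else false)

Trace:
step 0: (if (if false then true else false) then (3 < 8) else (if false then true else false))
step 1: [if@0] (if false then (3 < 8) else (if false then true else false))
step 2: [if@root] (if false then true else false)
step 3: [if@root] false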